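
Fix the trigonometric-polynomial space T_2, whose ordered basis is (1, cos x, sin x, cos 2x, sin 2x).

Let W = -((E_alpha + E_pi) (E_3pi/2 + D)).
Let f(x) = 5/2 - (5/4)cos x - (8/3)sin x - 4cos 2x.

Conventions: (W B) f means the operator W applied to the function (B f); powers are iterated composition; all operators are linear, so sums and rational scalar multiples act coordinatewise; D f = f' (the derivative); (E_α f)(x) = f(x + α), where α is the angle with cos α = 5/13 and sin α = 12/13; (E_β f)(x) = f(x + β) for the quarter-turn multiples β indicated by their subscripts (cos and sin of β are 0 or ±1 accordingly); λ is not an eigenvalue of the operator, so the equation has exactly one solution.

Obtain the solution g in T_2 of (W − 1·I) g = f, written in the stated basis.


the image equals g(x) = -5/6 + (5/4)cos x + (8/3)sin x - (484/89)cos 2x - (80/89)sin 2x

write g with unknown coordinates in the stated basis and equate coefficients in (W − 1·I) g = f
solving from the highest basis element down gives g = -5/6 + (5/4)cos x + (8/3)sin x - (484/89)cos 2x - (80/89)sin 2x
check: W g = 5/3 - (840/89)cos 2x - (80/89)sin 2x
so W g − 1·g = 5/2 - (5/4)cos x - (8/3)sin x - 4cos 2x = f ✓


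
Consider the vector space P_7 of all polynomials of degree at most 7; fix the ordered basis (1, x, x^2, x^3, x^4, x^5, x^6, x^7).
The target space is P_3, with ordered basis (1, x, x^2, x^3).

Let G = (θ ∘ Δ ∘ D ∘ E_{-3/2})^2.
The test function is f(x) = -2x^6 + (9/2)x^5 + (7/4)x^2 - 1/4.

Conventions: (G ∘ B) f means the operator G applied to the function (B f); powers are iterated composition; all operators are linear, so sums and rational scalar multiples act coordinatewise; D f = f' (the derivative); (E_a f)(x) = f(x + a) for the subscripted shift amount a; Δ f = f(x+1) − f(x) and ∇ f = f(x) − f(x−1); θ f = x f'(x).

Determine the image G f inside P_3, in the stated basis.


the image equals g(x) = -5760x^2 + 11700x

E_{-3/2} f = -2x^6 + (45/2)x^5 - (405/4)x^4 + (945/4)x^3 - 302x^2 + (6393/32)x - 3409/64
D E_{-3/2} f = -12x^5 + (225/2)x^4 - 405x^3 + (2835/4)x^2 - 604x + 6393/32
Δ D E_{-3/2} f = -60x^4 + 330x^3 - 660x^2 + (1185/2)x - 799/4
θ (Δ ∘ D ∘ E_{-3/2}) f = -240x^4 + 990x^3 - 1320x^2 + (1185/2)x
E_{-3/2} (θ ∘ Δ ∘ D ∘ E_{-3/2}) f = -240x^4 + 2430x^3 - 9015x^2 + 14475x - 8415
D E_{-3/2} (θ ∘ Δ ∘ D ∘ E_{-3/2}) f = -960x^3 + 7290x^2 - 18030x + 14475
Δ D E_{-3/2} (θ ∘ Δ ∘ D ∘ E_{-3/2}) f = -2880x^2 + 11700x - 11700
θ (Δ ∘ D ∘ E_{-3/2}) (θ ∘ Δ ∘ D ∘ E_{-3/2}) f = -5760x^2 + 11700x


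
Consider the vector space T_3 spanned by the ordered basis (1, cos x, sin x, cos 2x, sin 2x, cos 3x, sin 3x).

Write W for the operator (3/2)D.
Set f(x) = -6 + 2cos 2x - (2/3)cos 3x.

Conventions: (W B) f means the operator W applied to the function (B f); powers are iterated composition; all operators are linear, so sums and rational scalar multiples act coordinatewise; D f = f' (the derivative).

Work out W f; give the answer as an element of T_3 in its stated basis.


the result is g(x) = -6sin 2x + 3sin 3x

D f = -4sin 2x + 2sin 3x
((3/2)D) f = -6sin 2x + 3sin 3x


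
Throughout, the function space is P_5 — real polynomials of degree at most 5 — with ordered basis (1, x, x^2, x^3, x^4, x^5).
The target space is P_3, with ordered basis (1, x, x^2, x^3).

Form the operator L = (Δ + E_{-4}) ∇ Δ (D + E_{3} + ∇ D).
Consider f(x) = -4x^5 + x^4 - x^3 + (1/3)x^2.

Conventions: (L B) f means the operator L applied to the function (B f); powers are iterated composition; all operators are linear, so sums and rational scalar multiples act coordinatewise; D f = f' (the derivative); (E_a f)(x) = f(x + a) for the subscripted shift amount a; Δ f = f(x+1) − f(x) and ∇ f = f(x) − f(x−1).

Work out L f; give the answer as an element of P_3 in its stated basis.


D f = -20x^4 + 4x^3 - 3x^2 + (2/3)x
E_{3} f = -4x^5 - 59x^4 - 349x^3 - (3104/3)x^2 - 1537x - 915
D f = -20x^4 + 4x^3 - 3x^2 + (2/3)x
∇ D f = -80x^3 + 132x^2 - 98x + 83/3
(D + E_{3} + ∇ D) f = -4x^5 - 79x^4 - 425x^3 - (2717/3)x^2 - (4903/3)x - 2662/3
Δ (D + E_{3} + ∇ D) f = -20x^4 - 356x^3 - 1789x^2 - (10267/3)x - 3048
∇ Δ (D + E_{3} + ∇ D) f = -80x^3 - 948x^2 - 2590x - 5908/3
Δ (∇ Δ) (D + E_{3} + ∇ D) f = -240x^2 - 2136x - 3618
E_{-4} (∇ Δ) (D + E_{3} + ∇ D) f = -80x^3 + 12x^2 + 1154x - 4972/3
(Δ + E_{-4}) (∇ Δ) (D + E_{3} + ∇ D) f = -80x^3 - 228x^2 - 982x - 15826/3

g(x) = -80x^3 - 228x^2 - 982x - 15826/3


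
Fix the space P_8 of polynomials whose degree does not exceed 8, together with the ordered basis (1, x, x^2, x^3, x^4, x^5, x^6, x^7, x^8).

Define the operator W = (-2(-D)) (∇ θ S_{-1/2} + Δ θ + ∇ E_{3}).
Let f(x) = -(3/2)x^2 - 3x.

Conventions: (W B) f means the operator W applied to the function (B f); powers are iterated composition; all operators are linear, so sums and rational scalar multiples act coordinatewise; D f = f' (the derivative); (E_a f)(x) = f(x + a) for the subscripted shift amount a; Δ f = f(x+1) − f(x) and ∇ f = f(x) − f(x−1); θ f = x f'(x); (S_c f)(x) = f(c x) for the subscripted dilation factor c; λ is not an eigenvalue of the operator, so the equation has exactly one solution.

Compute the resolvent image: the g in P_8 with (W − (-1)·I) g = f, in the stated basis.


write g with unknown coordinates in the stated basis and equate coefficients in (W − (-1)·I) g = f
solving from the highest basis element down gives g = -(3/2)x^2 - 3x + 21
check: W g = -21
so W g − (-1)·g = -(3/2)x^2 - 3x = f ✓

the image equals g(x) = -(3/2)x^2 - 3x + 21


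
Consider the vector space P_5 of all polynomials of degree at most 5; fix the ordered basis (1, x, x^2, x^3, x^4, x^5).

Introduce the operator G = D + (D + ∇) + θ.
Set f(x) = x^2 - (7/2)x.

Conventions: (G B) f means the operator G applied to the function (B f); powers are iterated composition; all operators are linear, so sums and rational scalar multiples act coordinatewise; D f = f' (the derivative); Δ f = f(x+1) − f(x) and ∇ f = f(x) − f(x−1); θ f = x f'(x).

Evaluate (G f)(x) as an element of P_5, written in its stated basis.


the result is g(x) = 2x^2 + (5/2)x - 23/2

D f = 2x - 7/2
D f = 2x - 7/2
∇ f = 2x - 9/2
(D + ∇) f = 4x - 8
θ f = 2x^2 - (7/2)x
(D + (D + ∇) + θ) f = 2x^2 + (5/2)x - 23/2


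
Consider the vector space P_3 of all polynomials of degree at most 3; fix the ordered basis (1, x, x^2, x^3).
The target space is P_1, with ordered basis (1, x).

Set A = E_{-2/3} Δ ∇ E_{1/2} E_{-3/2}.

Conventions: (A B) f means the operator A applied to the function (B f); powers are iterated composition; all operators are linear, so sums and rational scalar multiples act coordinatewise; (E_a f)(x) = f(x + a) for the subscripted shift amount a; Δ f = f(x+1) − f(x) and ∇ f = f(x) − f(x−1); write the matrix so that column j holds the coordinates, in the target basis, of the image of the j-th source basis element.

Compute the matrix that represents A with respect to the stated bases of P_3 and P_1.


image of 1: 0
image of x: 0
image of x^2: 2
image of x^3: 6x - 10
each image's coordinates form column j of the matrix

the matrix is [[0, 0, 2, -10]; [0, 0, 0, 6]] (rows listed top to bottom)


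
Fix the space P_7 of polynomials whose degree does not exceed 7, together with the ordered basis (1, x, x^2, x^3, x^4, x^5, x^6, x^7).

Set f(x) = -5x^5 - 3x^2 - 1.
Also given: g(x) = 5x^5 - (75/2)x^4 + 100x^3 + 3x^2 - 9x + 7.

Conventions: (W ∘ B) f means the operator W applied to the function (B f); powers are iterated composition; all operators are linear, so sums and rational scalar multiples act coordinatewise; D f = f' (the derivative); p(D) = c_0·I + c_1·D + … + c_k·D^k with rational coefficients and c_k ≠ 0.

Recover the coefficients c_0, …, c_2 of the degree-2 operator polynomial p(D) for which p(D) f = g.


D^0 f = -5x^5 - 3x^2 - 1
D^1 f = -25x^4 - 6x
D^2 f = -100x^3 - 6
matching coefficients of g against c_0 f + c_1 Df + … from the top degree down determines the c_i
solution: c_0 = -1, c_1 = 3/2, c_2 = -1

p(D) = -I + (3/2)·D − D^2, i.e. c_0 = -1, c_1 = 3/2, c_2 = -1


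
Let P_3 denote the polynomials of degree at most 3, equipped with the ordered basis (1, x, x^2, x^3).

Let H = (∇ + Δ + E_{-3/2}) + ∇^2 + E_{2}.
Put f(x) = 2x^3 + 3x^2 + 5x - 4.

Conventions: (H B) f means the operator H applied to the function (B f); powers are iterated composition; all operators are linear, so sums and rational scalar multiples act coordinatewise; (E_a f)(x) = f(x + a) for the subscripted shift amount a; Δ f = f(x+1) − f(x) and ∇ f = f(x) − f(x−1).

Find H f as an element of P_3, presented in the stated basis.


the result is g(x) = 4x^3 + 21x^2 + (149/2)x + 61/2

∇ f = 6x^2 + 4
Δ f = 6x^2 + 12x + 10
E_{-3/2} f = 2x^3 - 6x^2 + (19/2)x - 23/2
(∇ + Δ + E_{-3/2}) f = 2x^3 + 6x^2 + (43/2)x + 5/2
∇ f = 6x^2 + 4
∇ ∇ f = 12x - 6
E_{2} f = 2x^3 + 15x^2 + 41x + 34
((∇ + Δ + E_{-3/2}) + ∇^2 + E_{2}) f = 4x^3 + 21x^2 + (149/2)x + 61/2


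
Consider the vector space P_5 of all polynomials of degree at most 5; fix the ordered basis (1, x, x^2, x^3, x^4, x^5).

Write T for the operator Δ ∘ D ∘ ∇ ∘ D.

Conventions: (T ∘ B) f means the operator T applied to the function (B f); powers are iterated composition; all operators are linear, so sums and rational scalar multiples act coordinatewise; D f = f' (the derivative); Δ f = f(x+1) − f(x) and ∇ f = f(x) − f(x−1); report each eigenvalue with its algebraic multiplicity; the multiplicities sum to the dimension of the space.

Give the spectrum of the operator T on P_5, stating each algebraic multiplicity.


image of 1: 0
image of x: 0
image of x^2: 0
image of x^3: 0
image of x^4: 24
image of x^5: 120x
the matrix is upper triangular; its diagonal is (0, 0, 0, 0, 0, 0)
for a triangular matrix the eigenvalues are the diagonal entries, with algebraic multiplicity their repetition count

λ = 0 (multiplicity 6)


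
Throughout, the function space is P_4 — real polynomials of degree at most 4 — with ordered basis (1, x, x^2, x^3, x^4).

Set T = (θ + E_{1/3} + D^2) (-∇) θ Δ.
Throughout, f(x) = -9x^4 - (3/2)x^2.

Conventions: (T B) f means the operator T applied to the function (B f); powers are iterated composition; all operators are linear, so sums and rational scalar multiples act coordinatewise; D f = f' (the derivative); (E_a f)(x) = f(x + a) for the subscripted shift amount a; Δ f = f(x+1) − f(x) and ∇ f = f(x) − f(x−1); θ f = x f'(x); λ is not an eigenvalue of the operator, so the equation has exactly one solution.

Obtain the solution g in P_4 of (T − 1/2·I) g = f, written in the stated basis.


write g with unknown coordinates in the stated basis and equate coefficients in (T − 1/2·I) g = f
solving from the highest basis element down gives g = 18x^4 - 3885x^2 + 12804
check: T g = -1944x^2 + 6402
so T g − 1/2·g = -9x^4 - (3/2)x^2 = f ✓

g(x) = 18x^4 - 3885x^2 + 12804


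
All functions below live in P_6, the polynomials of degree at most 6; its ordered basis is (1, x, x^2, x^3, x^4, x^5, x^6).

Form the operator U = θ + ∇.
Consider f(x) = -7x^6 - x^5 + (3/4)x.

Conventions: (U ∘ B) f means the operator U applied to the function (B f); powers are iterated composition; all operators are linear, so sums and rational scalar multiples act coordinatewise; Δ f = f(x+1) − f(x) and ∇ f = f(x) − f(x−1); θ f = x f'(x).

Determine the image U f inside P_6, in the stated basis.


θ f = -42x^6 - 5x^5 + (3/4)x
∇ f = -42x^5 + 100x^4 - 130x^3 + 95x^2 - 37x + 27/4
(θ + ∇) f = -42x^6 - 47x^5 + 100x^4 - 130x^3 + 95x^2 - (145/4)x + 27/4

the result is g(x) = -42x^6 - 47x^5 + 100x^4 - 130x^3 + 95x^2 - (145/4)x + 27/4


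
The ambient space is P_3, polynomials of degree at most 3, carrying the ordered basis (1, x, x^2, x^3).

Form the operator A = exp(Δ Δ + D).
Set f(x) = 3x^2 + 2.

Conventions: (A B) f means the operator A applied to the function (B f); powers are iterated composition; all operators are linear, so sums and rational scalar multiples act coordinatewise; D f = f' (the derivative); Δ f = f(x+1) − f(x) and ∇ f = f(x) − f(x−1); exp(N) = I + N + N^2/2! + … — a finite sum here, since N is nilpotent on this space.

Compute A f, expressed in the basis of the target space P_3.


order-1 term: 6x + 6
order-2 term: 3
the series for exp(Δ Δ + D) f terminates at order 2
exp(Δ Δ + D) f = 3x^2 + 6x + 11

the result is g(x) = 3x^2 + 6x + 11


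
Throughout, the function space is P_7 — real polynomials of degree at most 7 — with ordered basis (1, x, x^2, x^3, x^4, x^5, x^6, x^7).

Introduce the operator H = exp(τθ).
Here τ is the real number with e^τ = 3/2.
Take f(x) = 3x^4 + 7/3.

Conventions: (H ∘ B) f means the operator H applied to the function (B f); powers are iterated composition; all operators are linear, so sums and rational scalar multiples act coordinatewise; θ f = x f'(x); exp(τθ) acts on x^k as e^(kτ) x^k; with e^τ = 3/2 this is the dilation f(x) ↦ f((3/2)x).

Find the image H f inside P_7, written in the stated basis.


exp(τθ) x^k = e^(kτ) x^k; with e^τ = 3/2 this sends x^k to (3/2)^k x^k
x^4 ↦ 81/16 x^4
applying this coordinatewise to f: exp(τθ) f = (243/16)x^4 + 7/3

g(x) = (243/16)x^4 + 7/3


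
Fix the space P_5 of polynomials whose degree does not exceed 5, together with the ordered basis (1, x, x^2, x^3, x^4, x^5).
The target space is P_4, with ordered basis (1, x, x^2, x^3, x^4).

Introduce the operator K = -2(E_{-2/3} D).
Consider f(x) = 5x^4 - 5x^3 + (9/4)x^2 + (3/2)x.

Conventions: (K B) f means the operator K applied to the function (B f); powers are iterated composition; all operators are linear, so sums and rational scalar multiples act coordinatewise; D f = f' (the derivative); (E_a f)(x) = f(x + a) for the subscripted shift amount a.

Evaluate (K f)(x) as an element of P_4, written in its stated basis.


D f = 20x^3 - 15x^2 + (9/2)x + 3/2
E_{-2/3} D f = 20x^3 - 55x^2 + (307/6)x - 761/54
(-2(E_{-2/3} D)) f = -40x^3 + 110x^2 - (307/3)x + 761/27

g(x) = -40x^3 + 110x^2 - (307/3)x + 761/27


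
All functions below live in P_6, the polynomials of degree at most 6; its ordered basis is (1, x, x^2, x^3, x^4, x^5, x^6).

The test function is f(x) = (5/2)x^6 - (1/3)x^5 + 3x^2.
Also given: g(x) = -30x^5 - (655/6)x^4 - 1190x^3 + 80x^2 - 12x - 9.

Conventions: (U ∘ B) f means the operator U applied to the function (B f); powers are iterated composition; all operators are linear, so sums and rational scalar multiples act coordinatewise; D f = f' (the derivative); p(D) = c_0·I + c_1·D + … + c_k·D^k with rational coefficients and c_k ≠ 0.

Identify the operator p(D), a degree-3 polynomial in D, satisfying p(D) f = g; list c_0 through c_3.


p(D) = -2·D − (3/2)·D^2 − 4·D^3, i.e. c_0 = 0, c_1 = -2, c_2 = -3/2, c_3 = -4

D^0 f = (5/2)x^6 - (1/3)x^5 + 3x^2
D^1 f = 15x^5 - (5/3)x^4 + 6x
D^2 f = 75x^4 - (20/3)x^3 + 6
D^3 f = 300x^3 - 20x^2
matching coefficients of g against c_0 f + c_1 Df + … from the top degree down determines the c_i
solution: c_0 = 0, c_1 = -2, c_2 = -3/2, c_3 = -4


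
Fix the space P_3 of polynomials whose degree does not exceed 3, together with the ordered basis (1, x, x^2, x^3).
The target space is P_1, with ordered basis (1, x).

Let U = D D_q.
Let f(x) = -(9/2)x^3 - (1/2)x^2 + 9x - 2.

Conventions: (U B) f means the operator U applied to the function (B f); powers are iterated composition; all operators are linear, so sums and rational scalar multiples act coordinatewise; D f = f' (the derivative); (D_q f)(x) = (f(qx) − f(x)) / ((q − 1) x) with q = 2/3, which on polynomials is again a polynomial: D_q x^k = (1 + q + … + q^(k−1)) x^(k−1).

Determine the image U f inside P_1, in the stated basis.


D_q f = -(19/2)x^2 - (5/6)x + 9
D D_q f = -19x - 5/6

the result is g(x) = -19x - 5/6


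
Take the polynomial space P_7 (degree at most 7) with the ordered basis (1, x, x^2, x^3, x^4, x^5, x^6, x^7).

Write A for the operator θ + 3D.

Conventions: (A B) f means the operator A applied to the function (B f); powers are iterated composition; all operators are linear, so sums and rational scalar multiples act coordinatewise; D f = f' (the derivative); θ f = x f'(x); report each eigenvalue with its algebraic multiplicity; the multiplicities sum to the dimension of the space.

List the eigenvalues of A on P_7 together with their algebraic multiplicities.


image of 1: 0
image of x: x + 3
image of x^2: 2x^2 + 6x
image of x^3: 3x^3 + 9x^2
image of x^4: 4x^4 + 12x^3
image of x^5: 5x^5 + 15x^4
image of x^6: 6x^6 + 18x^5
image of x^7: 7x^7 + 21x^6
the matrix is upper triangular; its diagonal is (0, 1, 2, 3, 4, 5, 6, 7)
for a triangular matrix the eigenvalues are the diagonal entries, with algebraic multiplicity their repetition count

λ = 0 (multiplicity 1), λ = 1 (multiplicity 1), λ = 2 (multiplicity 1), λ = 3 (multiplicity 1), λ = 4 (multiplicity 1), λ = 5 (multiplicity 1), λ = 6 (multiplicity 1), λ = 7 (multiplicity 1)


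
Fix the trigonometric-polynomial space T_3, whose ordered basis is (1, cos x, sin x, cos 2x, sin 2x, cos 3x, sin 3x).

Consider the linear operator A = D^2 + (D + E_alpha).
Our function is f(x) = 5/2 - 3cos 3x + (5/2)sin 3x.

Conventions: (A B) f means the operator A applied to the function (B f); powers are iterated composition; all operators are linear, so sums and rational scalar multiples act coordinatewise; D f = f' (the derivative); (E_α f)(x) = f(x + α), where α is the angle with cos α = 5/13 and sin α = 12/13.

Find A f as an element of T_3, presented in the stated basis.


g(x) = 5/2 + (159663/4394)cos 3x - (37231/2197)sin 3x

D f = (15/2)cos 3x + 9sin 3x
D D f = 27cos 3x - (45/2)sin 3x
D f = (15/2)cos 3x + 9sin 3x
E_alpha f = 5/2 + (4035/2197)cos 3x - (15143/4394)sin 3x
(D + E_alpha) f = 5/2 + (41025/4394)cos 3x + (24403/4394)sin 3x
(D^2 + (D + E_alpha)) f = 5/2 + (159663/4394)cos 3x - (37231/2197)sin 3x


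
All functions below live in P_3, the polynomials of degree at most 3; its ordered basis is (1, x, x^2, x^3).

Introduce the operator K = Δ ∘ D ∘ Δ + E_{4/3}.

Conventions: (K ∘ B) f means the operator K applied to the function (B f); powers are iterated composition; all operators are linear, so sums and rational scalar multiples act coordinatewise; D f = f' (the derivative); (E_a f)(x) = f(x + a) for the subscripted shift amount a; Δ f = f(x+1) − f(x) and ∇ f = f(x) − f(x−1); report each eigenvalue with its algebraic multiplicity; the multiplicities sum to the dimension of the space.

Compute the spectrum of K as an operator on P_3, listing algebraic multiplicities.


λ = 1 (multiplicity 4)

image of 1: 1
image of x: x + 4/3
image of x^2: x^2 + (8/3)x + 16/9
image of x^3: x^3 + 4x^2 + (16/3)x + 226/27
the matrix is upper triangular; its diagonal is (1, 1, 1, 1)
for a triangular matrix the eigenvalues are the diagonal entries, with algebraic multiplicity their repetition count


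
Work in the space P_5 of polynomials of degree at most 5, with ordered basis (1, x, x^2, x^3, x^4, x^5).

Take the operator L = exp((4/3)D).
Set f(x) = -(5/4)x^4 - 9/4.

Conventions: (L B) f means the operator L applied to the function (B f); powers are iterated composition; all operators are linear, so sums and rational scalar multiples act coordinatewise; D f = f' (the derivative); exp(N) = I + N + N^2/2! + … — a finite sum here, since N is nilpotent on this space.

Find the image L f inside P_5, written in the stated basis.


order-1 term: -(20/3)x^3
order-2 term: -(40/3)x^2
order-3 term: -(320/27)x
order-4 term: -320/81
the series for exp((4/3)D) f terminates at order 4
exp((4/3)D) f = -(5/4)x^4 - (20/3)x^3 - (40/3)x^2 - (320/27)x - 2009/324

the image equals g(x) = -(5/4)x^4 - (20/3)x^3 - (40/3)x^2 - (320/27)x - 2009/324


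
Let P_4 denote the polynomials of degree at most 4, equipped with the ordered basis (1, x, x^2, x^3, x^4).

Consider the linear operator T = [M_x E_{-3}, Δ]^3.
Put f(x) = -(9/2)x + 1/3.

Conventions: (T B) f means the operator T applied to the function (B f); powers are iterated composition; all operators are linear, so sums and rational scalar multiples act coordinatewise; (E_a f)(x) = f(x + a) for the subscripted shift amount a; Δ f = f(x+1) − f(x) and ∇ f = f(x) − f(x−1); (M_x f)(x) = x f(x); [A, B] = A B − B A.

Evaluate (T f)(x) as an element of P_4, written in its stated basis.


Δ f = -9/2
E_{-3} Δ f = -9/2
M_x E_{-3} Δ f = -(9/2)x
E_{-3} f = -(9/2)x + 83/6
M_x E_{-3} f = -(9/2)x^2 + (83/6)x
Δ (M_x E_{-3}) f = -9x + 28/3
[M_x E_{-3}, Δ] f = (9/2)x - 28/3
Δ [M_x E_{-3}, Δ] f = 9/2
E_{-3} Δ [M_x E_{-3}, Δ] f = 9/2
M_x E_{-3} Δ [M_x E_{-3}, Δ] f = (9/2)x
E_{-3} [M_x E_{-3}, Δ] f = (9/2)x - 137/6
M_x E_{-3} [M_x E_{-3}, Δ] f = (9/2)x^2 - (137/6)x
Δ (M_x E_{-3}) [M_x E_{-3}, Δ] f = 9x - 55/3
[M_x E_{-3}, Δ] [M_x E_{-3}, Δ] f = -(9/2)x + 55/3
Δ [M_x E_{-3}, Δ] [M_x E_{-3}, Δ] f = -9/2
E_{-3} Δ [M_x E_{-3}, Δ] [M_x E_{-3}, Δ] f = -9/2
M_x E_{-3} Δ [M_x E_{-3}, Δ] [M_x E_{-3}, Δ] f = -(9/2)x
E_{-3} [M_x E_{-3}, Δ] [M_x E_{-3}, Δ] f = -(9/2)x + 191/6
M_x E_{-3} [M_x E_{-3}, Δ] [M_x E_{-3}, Δ] f = -(9/2)x^2 + (191/6)x
Δ (M_x E_{-3}) [M_x E_{-3}, Δ] [M_x E_{-3}, Δ] f = -9x + 82/3
[M_x E_{-3}, Δ] [M_x E_{-3}, Δ] [M_x E_{-3}, Δ] f = (9/2)x - 82/3

the image equals g(x) = (9/2)x - 82/3


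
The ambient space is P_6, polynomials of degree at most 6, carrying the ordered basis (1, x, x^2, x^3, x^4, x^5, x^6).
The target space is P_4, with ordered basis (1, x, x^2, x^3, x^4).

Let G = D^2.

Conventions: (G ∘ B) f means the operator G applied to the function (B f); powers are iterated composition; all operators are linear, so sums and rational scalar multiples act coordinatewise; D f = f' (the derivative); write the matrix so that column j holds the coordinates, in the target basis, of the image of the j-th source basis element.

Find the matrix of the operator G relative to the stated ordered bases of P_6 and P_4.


the matrix is [[0, 0, 2, 0, 0, 0, 0]; [0, 0, 0, 6, 0, 0, 0]; [0, 0, 0, 0, 12, 0, 0]; [0, 0, 0, 0, 0, 20, 0]; [0, 0, 0, 0, 0, 0, 30]] (rows listed top to bottom)

image of 1: 0
image of x: 0
image of x^2: 2
image of x^3: 6x
image of x^4: 12x^2
image of x^5: 20x^3
image of x^6: 30x^4
each image's coordinates form column j of the matrix


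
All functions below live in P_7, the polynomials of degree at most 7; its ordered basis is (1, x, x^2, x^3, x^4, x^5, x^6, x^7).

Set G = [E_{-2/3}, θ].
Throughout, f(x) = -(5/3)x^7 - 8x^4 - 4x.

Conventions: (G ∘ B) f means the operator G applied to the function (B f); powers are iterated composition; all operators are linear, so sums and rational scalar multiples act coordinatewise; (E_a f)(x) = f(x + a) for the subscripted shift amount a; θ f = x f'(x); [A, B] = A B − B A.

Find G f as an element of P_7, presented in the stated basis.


g(x) = (70/9)x^6 - (280/9)x^5 + (1400/27)x^4 - (6016/243)x^3 - (4768/243)x^2 + (16256/729)x - 19496/6561

θ f = -(35/3)x^7 - 32x^4 - 4x
E_{-2/3} θ f = -(35/3)x^7 + (490/9)x^6 - (980/9)x^5 + (7208/81)x^4 + (1136/243)x^3 - (12896/243)x^2 + (58516/2187)x - 19496/6561
E_{-2/3} f = -(5/3)x^7 + (70/9)x^6 - (140/9)x^5 + (752/81)x^4 + (2384/243)x^3 - (4064/243)x^2 + (9748/2187)x + 7768/6561
θ E_{-2/3} f = -(35/3)x^7 + (140/3)x^6 - (700/9)x^5 + (3008/81)x^4 + (2384/81)x^3 - (8128/243)x^2 + (9748/2187)x
[E_{-2/3}, θ] f = (70/9)x^6 - (280/9)x^5 + (1400/27)x^4 - (6016/243)x^3 - (4768/243)x^2 + (16256/729)x - 19496/6561


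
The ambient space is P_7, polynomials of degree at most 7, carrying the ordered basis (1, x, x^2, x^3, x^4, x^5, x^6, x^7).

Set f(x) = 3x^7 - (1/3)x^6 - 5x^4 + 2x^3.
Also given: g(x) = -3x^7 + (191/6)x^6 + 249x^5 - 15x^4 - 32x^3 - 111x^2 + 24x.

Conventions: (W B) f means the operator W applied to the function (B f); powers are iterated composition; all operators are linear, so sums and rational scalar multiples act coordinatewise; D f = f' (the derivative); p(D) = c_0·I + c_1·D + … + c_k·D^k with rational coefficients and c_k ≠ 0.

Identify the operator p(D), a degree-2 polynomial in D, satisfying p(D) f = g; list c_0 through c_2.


p(D) = -I + (3/2)·D + 2·D^2, i.e. c_0 = -1, c_1 = 3/2, c_2 = 2

D^0 f = 3x^7 - (1/3)x^6 - 5x^4 + 2x^3
D^1 f = 21x^6 - 2x^5 - 20x^3 + 6x^2
D^2 f = 126x^5 - 10x^4 - 60x^2 + 12x
matching coefficients of g against c_0 f + c_1 Df + … from the top degree down determines the c_i
solution: c_0 = -1, c_1 = 3/2, c_2 = 2


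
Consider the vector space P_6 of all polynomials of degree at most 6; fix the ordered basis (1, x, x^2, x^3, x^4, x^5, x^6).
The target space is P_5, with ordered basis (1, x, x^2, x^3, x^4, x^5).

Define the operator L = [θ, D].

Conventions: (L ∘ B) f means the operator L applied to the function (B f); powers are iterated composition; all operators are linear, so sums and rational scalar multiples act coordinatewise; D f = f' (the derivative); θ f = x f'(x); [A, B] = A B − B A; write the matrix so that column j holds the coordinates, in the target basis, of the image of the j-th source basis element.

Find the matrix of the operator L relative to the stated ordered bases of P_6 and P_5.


image of 1: 0
image of x: -1
image of x^2: -2x
image of x^3: -3x^2
image of x^4: -4x^3
image of x^5: -5x^4
image of x^6: -6x^5
each image's coordinates form column j of the matrix

the matrix is [[0, -1, 0, 0, 0, 0, 0]; [0, 0, -2, 0, 0, 0, 0]; [0, 0, 0, -3, 0, 0, 0]; [0, 0, 0, 0, -4, 0, 0]; [0, 0, 0, 0, 0, -5, 0]; [0, 0, 0, 0, 0, 0, -6]] (rows listed top to bottom)


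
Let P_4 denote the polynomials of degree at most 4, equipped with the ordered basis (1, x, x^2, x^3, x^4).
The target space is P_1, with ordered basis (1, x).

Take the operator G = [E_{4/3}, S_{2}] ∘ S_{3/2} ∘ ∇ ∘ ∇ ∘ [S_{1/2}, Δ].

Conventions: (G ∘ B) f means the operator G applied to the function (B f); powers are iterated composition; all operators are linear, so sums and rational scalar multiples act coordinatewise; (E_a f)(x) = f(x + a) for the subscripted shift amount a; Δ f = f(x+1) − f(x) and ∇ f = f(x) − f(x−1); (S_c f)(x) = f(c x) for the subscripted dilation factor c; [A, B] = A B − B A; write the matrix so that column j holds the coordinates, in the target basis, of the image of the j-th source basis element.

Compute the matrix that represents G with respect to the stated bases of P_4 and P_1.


image of 1: 0
image of x: 0
image of x^2: 0
image of x^3: 0
image of x^4: 3
each image's coordinates form column j of the matrix

the matrix is [[0, 0, 0, 0, 3]; [0, 0, 0, 0, 0]] (rows listed top to bottom)


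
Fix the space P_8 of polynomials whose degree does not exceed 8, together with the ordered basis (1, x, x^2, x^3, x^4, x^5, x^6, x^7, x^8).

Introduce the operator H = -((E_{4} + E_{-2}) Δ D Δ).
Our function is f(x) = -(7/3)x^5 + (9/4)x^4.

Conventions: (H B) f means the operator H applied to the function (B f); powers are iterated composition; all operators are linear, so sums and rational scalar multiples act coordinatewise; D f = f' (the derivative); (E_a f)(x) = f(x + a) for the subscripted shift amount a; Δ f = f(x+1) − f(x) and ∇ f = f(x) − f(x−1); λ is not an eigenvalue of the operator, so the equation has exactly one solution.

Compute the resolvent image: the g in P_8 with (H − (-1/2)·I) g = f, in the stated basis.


the result is g(x) = -(14/3)x^5 + (9/2)x^4 - 1120x^2 - 4048x - 41648/3

write g with unknown coordinates in the stated basis and equate coefficients in (H − (-1/2)·I) g = f
solving from the highest basis element down gives g = -(14/3)x^5 + (9/2)x^4 - 1120x^2 - 4048x - 41648/3
check: H g = 560x^2 + 2024x + 20824/3
so H g − (-1/2)·g = -(7/3)x^5 + (9/4)x^4 = f ✓


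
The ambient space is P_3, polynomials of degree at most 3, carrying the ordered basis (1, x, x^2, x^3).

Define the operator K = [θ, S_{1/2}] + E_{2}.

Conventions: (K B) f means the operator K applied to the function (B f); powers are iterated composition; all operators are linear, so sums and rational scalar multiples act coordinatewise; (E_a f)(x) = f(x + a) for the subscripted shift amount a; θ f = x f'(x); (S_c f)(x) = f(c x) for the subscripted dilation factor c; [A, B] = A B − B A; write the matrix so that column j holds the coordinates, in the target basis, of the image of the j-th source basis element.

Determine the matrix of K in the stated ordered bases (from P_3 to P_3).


image of 1: 1
image of x: x + 2
image of x^2: x^2 + 4x + 4
image of x^3: x^3 + 6x^2 + 12x + 8
each image's coordinates form column j of the matrix

the matrix is [[1, 2, 4, 8]; [0, 1, 4, 12]; [0, 0, 1, 6]; [0, 0, 0, 1]] (rows listed top to bottom)


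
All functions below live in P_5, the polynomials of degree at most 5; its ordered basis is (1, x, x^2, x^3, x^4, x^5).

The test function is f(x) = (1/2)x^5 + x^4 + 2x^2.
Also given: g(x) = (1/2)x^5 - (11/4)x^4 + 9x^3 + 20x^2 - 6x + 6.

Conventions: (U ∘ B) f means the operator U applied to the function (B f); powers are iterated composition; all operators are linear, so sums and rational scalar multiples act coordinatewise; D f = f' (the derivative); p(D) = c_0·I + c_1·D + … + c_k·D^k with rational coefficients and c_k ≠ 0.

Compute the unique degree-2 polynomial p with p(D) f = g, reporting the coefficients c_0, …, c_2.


D^0 f = (1/2)x^5 + x^4 + 2x^2
D^1 f = (5/2)x^4 + 4x^3 + 4x
D^2 f = 10x^3 + 12x^2 + 4
matching coefficients of g against c_0 f + c_1 Df + … from the top degree down determines the c_i
solution: c_0 = 1, c_1 = -3/2, c_2 = 3/2

c_0 = 1, c_1 = -3/2, c_2 = 3/2


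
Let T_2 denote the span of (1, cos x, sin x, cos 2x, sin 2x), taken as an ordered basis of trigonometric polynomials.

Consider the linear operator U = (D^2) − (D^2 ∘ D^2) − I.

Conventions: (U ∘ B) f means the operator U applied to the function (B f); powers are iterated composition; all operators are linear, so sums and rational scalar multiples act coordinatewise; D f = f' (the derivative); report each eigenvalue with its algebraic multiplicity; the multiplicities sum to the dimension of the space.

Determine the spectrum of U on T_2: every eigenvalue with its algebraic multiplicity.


image of 1: -1
image of cos x: -3cos x
image of sin x: -3sin x
image of cos 2x: -21cos 2x
image of sin 2x: -21sin 2x
the matrix is diagonal; its diagonal is (-1, -3, -3, -21, -21)
for a triangular matrix the eigenvalues are the diagonal entries, with algebraic multiplicity their repetition count

λ = -21 (multiplicity 2), λ = -3 (multiplicity 2), λ = -1 (multiplicity 1)


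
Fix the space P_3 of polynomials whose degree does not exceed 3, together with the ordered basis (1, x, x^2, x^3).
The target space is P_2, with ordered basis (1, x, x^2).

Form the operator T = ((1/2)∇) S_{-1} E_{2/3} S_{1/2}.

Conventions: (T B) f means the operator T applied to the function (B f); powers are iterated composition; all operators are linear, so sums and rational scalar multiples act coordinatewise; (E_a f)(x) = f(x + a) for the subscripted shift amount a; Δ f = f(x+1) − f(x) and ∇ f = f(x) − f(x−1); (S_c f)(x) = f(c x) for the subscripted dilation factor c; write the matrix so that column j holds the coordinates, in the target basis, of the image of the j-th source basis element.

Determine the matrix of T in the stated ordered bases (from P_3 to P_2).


image of 1: 0
image of x: -1/4
image of x^2: (1/4)x - 7/24
image of x^3: -(3/16)x^2 + (7/16)x - 13/48
each image's coordinates form column j of the matrix

the matrix is [[0, -1/4, -7/24, -13/48]; [0, 0, 1/4, 7/16]; [0, 0, 0, -3/16]] (rows listed top to bottom)


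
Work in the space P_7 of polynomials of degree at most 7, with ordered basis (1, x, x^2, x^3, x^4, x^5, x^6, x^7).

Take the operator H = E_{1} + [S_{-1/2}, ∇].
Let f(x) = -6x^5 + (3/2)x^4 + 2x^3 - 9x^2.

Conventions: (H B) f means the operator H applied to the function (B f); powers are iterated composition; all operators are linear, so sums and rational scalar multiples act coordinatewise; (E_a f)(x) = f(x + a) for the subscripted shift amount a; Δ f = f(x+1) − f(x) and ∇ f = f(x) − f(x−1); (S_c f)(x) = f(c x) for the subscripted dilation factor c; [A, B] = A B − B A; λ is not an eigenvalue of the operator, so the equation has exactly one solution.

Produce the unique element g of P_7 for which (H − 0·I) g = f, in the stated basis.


the image equals g(x) = -6x^5 + (549/16)x^4 - (2809/64)x^3 + (41805/512)x^2 + (127221/1024)x - 233165/1024

write g with unknown coordinates in the stated basis and equate coefficients in (H − 0·I) g = f
solving from the highest basis element down gives g = -6x^5 + (549/16)x^4 - (2809/64)x^3 + (41805/512)x^2 + (127221/1024)x - 233165/1024
check: H g = -6x^5 + (3/2)x^4 + 2x^3 - 9x^2
so H g − 0·g = -6x^5 + (3/2)x^4 + 2x^3 - 9x^2 = f ✓


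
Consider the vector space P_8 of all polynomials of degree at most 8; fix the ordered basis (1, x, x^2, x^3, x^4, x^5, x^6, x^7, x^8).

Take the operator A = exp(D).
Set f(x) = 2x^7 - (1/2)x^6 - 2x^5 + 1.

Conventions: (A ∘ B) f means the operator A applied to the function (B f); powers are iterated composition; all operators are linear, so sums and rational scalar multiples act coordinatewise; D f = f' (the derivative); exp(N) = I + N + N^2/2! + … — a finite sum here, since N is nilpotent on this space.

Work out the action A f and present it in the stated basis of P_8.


the result is g(x) = 2x^7 + (27/2)x^6 + 37x^5 + (105/2)x^4 + 40x^3 + (29/2)x^2 + x + 1/2

order-1 term: 14x^6 - 3x^5 - 10x^4
order-2 term: 42x^5 - (15/2)x^4 - 20x^3
order-3 term: 70x^4 - 10x^3 - 20x^2
order-4 term: 70x^3 - (15/2)x^2 - 10x
order-5 term: 42x^2 - 3x - 2
order-6 term: 14x - 1/2
order-7 term: 2
the series for exp(D) f terminates at order 7
exp(D) f = 2x^7 + (27/2)x^6 + 37x^5 + (105/2)x^4 + 40x^3 + (29/2)x^2 + x + 1/2


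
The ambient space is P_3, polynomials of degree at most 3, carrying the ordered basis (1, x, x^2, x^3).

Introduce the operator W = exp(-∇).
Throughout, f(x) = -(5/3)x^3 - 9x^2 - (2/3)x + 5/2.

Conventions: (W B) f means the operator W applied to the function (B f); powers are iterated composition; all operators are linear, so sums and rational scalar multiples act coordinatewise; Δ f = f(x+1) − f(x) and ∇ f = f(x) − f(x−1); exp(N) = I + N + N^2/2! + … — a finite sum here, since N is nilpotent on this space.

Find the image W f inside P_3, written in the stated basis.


g(x) = -(5/3)x^3 - 4x^2 + (22/3)x - 13/2

order-1 term: 5x^2 + 13x - 20/3
order-2 term: -5x - 4
order-3 term: 5/3
the series for exp(-∇) f terminates at order 3
exp(-∇) f = -(5/3)x^3 - 4x^2 + (22/3)x - 13/2


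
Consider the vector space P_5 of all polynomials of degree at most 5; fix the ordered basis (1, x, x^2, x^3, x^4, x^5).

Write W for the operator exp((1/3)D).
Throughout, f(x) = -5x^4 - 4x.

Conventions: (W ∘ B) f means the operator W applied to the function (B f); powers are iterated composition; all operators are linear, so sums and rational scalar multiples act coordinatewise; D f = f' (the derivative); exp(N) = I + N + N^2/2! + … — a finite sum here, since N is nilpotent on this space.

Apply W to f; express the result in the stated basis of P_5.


the image equals g(x) = -5x^4 - (20/3)x^3 - (10/3)x^2 - (128/27)x - 113/81

order-1 term: -(20/3)x^3 - 4/3
order-2 term: -(10/3)x^2
order-3 term: -(20/27)x
order-4 term: -5/81
the series for exp((1/3)D) f terminates at order 4
exp((1/3)D) f = -5x^4 - (20/3)x^3 - (10/3)x^2 - (128/27)x - 113/81


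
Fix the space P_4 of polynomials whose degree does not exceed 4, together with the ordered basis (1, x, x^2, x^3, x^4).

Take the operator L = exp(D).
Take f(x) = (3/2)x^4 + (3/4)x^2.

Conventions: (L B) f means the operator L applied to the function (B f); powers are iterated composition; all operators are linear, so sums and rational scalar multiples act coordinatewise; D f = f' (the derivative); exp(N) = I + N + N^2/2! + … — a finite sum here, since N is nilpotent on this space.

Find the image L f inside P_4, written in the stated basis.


g(x) = (3/2)x^4 + 6x^3 + (39/4)x^2 + (15/2)x + 9/4

order-1 term: 6x^3 + (3/2)x
order-2 term: 9x^2 + 3/4
order-3 term: 6x
order-4 term: 3/2
the series for exp(D) f terminates at order 4
exp(D) f = (3/2)x^4 + 6x^3 + (39/4)x^2 + (15/2)x + 9/4


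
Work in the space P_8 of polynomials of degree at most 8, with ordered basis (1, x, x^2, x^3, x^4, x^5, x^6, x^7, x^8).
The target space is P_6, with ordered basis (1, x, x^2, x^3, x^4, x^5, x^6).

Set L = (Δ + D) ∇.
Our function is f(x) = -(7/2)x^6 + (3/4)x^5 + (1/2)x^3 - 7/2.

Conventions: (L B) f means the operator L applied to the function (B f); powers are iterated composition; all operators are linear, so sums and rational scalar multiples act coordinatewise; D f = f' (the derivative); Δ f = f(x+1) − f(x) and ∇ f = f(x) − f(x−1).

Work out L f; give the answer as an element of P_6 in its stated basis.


∇ f = -21x^5 + (225/4)x^4 - (155/2)x^3 + (123/2)x^2 - (105/4)x + 19/4
Δ ∇ f = -105x^4 + 15x^3 - 105x^2 + (21/2)x - 7
D ∇ f = -105x^4 + 225x^3 - (465/2)x^2 + 123x - 105/4
(Δ + D) ∇ f = -210x^4 + 240x^3 - (675/2)x^2 + (267/2)x - 133/4

g(x) = -210x^4 + 240x^3 - (675/2)x^2 + (267/2)x - 133/4


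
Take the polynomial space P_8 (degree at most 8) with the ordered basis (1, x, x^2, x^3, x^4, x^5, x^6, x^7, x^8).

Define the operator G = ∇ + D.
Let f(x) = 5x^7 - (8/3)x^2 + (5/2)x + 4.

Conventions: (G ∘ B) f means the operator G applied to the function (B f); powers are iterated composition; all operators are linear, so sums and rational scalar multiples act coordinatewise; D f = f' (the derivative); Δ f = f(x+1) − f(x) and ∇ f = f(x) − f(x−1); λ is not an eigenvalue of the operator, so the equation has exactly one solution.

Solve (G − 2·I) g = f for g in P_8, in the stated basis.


write g with unknown coordinates in the stated basis and equate coefficients in (G − 2·I) g = f
solving from the highest basis element down gives g = -(5/2)x^7 - (35/2)x^6 - (315/4)x^5 - (1225/4)x^4 - (1925/2)x^3 - (13537/6)x^2 - (84701/24)x - 22105/8
check: G g = -35x^6 - (315/2)x^5 - (1225/2)x^4 - 1925x^3 - 4515x^2 - (84671/12)x - 22089/4
so G g − 2·g = 5x^7 - (8/3)x^2 + (5/2)x + 4 = f ✓

g(x) = -(5/2)x^7 - (35/2)x^6 - (315/4)x^5 - (1225/4)x^4 - (1925/2)x^3 - (13537/6)x^2 - (84701/24)x - 22105/8


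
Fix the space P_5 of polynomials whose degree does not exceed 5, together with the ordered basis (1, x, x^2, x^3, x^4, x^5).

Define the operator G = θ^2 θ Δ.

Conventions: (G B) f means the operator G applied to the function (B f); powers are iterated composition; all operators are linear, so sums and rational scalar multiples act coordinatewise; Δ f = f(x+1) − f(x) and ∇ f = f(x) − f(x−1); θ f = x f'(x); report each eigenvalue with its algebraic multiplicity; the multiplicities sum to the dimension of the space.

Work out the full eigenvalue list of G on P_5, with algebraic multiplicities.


λ = 0 (multiplicity 6)

image of 1: 0
image of x: 0
image of x^2: 2x
image of x^3: 24x^2 + 3x
image of x^4: 108x^3 + 48x^2 + 4x
image of x^5: 320x^4 + 270x^3 + 80x^2 + 5x
the matrix is upper triangular; its diagonal is (0, 0, 0, 0, 0, 0)
for a triangular matrix the eigenvalues are the diagonal entries, with algebraic multiplicity their repetition count


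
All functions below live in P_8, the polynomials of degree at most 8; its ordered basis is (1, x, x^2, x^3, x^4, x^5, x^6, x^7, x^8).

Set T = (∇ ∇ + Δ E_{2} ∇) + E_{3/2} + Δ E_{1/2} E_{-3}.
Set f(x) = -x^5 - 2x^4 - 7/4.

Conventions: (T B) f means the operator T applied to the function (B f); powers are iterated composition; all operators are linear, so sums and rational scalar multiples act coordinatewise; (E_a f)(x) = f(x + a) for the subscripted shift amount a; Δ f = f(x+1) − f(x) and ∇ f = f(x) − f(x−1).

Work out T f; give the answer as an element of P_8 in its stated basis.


g(x) = -x^5 - (29/2)x^4 - (85/2)x^3 - (973/4)x^2 - (5573/16)x - 10225/32

∇ f = -5x^4 + 2x^3 + 2x^2 - 3x + 1
∇ ∇ f = -20x^3 + 36x^2 - 22x + 2
∇ f = -5x^4 + 2x^3 + 2x^2 - 3x + 1
E_{2} ∇ f = -5x^4 - 38x^3 - 106x^2 - 131x - 61
Δ E_{2} ∇ f = -20x^3 - 144x^2 - 346x - 280
(∇ ∇ + Δ E_{2} ∇) f = -40x^3 - 108x^2 - 368x - 278
E_{3/2} f = -x^5 - (19/2)x^4 - (69/2)x^3 - (243/4)x^2 - (837/16)x - 623/32
E_{-3} f = -x^5 + 13x^4 - 66x^3 + 162x^2 - 189x + 317/4
E_{1/2} E_{-3} f = -x^5 + (21/2)x^4 - (85/2)x^3 + (325/4)x^2 - (1125/16)x + 569/32
Δ E_{1/2} E_{-3} f = -5x^4 + 32x^3 - (149/2)x^2 + 72x - 353/16
((∇ ∇ + Δ E_{2} ∇) + E_{3/2} + Δ E_{1/2} E_{-3}) f = -x^5 - (29/2)x^4 - (85/2)x^3 - (973/4)x^2 - (5573/16)x - 10225/32
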